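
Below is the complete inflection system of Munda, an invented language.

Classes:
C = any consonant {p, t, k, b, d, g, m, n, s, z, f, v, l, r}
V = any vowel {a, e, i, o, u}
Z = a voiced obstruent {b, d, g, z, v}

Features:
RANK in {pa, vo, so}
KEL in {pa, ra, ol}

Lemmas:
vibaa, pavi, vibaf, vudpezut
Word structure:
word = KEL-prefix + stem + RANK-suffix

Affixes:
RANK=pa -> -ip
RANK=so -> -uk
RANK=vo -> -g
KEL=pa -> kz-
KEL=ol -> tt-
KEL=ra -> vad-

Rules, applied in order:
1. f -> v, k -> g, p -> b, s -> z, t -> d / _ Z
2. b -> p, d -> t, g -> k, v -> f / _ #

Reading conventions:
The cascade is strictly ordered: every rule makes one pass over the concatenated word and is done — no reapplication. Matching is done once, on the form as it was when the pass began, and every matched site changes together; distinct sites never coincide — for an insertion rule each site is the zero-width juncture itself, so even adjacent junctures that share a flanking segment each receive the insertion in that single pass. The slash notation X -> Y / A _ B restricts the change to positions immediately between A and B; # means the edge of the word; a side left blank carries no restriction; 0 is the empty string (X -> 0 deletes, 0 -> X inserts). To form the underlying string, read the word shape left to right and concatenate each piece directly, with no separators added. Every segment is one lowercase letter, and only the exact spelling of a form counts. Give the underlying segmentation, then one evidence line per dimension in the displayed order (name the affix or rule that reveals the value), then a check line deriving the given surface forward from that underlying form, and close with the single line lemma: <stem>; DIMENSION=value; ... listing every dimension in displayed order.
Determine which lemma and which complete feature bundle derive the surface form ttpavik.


underlying: tt-pavi-g
RANK=vo - signalled by the affix -g
KEL=ol - signalled by the affix tt-
check: ttpavig -> ttpavig -> ttpavik
lemma: pavi; RANK=vo; KEL=ol


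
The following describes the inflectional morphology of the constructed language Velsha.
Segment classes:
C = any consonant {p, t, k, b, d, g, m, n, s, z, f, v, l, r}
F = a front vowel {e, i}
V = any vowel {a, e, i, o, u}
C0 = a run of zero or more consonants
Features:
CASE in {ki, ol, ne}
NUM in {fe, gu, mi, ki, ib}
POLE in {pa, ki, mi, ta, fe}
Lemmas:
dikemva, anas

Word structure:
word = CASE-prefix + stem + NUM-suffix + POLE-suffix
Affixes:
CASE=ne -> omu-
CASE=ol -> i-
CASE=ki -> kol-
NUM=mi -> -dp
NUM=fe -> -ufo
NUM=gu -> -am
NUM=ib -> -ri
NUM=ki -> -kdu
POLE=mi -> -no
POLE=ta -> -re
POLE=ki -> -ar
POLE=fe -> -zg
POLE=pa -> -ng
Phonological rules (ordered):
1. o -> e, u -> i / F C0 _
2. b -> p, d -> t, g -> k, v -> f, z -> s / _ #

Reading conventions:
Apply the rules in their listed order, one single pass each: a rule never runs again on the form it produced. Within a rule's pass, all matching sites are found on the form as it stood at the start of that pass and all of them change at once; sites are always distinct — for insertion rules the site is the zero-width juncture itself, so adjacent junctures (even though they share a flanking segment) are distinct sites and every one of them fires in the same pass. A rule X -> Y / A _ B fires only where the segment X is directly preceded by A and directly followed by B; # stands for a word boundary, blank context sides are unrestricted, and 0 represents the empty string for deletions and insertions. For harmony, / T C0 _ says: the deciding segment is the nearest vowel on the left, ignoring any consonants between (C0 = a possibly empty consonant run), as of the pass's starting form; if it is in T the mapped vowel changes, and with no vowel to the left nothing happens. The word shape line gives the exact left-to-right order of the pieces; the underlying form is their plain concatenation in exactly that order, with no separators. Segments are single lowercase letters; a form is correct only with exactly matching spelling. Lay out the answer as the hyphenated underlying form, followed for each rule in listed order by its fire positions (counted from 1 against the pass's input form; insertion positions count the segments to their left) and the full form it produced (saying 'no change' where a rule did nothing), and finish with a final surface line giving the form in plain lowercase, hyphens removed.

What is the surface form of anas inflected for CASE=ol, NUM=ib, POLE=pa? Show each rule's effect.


underlying: i-anas-ri-ng
1. o -> e, u -> i / F C0 _: no change
2. b -> p, d -> t, g -> k, v -> f, z -> s / _ #: fires at position(s) 9: ianasrink
surface: ianasrink


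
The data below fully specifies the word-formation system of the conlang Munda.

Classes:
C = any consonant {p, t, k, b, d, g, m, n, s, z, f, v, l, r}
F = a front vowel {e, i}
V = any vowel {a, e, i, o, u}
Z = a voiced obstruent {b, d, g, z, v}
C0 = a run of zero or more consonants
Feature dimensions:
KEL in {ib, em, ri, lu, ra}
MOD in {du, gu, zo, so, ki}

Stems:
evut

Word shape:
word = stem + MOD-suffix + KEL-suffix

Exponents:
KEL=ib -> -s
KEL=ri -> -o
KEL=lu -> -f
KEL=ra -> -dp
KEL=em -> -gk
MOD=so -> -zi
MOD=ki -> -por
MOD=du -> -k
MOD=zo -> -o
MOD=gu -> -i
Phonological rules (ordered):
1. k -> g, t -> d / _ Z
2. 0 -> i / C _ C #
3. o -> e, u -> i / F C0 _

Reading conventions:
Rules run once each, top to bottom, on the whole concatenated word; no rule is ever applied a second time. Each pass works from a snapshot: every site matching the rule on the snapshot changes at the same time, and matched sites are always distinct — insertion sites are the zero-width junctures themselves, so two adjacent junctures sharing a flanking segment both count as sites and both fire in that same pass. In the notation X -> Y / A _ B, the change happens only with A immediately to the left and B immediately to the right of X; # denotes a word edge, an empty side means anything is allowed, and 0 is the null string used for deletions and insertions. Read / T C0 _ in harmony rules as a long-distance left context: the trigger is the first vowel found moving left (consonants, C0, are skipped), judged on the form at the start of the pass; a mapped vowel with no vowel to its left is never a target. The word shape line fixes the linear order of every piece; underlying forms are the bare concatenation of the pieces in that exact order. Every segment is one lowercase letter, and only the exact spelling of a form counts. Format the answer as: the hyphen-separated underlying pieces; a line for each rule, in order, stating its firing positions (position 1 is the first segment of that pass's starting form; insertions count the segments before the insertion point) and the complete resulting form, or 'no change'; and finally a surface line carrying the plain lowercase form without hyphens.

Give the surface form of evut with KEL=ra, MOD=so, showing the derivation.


underlying: evut-zi-dp
1. k -> g, t -> d / _ Z: fires at position(s) 4: evudzidp
2. 0 -> i / C _ C #: inserts after position(s) 7: evudzidip
3. o -> e, u -> i / F C0 _: fires at position(s) 3: evidzidip
surface: evidzidip


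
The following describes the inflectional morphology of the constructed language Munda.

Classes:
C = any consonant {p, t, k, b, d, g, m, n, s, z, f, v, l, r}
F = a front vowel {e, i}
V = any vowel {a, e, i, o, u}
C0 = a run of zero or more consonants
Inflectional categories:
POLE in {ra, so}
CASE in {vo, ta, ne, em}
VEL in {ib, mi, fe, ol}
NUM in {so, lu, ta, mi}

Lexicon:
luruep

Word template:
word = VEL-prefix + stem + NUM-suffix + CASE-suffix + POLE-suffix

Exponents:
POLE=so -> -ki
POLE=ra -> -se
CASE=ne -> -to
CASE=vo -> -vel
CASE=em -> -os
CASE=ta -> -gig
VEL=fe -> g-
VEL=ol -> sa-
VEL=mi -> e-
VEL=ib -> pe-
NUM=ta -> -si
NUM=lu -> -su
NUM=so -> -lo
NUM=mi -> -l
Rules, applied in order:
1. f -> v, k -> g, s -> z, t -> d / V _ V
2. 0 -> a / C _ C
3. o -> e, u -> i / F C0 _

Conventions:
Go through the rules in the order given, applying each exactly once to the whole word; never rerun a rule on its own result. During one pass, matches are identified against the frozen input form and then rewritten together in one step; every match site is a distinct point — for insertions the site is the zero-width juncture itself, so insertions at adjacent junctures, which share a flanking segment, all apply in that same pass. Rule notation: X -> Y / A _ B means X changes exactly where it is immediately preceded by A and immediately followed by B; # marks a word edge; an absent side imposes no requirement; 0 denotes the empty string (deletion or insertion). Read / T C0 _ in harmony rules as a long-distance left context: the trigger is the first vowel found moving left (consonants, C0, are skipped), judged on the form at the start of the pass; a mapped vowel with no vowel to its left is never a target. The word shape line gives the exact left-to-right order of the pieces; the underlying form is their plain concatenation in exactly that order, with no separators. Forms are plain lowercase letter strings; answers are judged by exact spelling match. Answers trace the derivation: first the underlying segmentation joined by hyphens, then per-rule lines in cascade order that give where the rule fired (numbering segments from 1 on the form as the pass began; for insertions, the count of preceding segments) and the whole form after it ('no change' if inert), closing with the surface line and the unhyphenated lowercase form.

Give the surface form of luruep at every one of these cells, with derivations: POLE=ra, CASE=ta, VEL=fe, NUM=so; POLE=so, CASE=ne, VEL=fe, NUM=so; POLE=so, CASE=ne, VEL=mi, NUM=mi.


cell POLE=ra, CASE=ta, VEL=fe, NUM=so:
underlying: g-luruep-lo-gig-se
1. f -> v, k -> g, s -> z, t -> d / V _ V: no change
2. 0 -> a / C _ C: inserts after position(s) 1, 7, 12: galuruepalogigase
3. o -> e, u -> i / F C0 _: no change
surface: galuruepalogigase

cell POLE=so, CASE=ne, VEL=fe, NUM=so:
underlying: g-luruep-lo-to-ki
1. f -> v, k -> g, s -> z, t -> d / V _ V: fires at position(s) 10, 12: glurueplodogi
2. 0 -> a / C _ C: inserts after position(s) 1, 7: galuruepalodogi
3. o -> e, u -> i / F C0 _: no change
surface: galuruepalodogi

cell POLE=so, CASE=ne, VEL=mi, NUM=mi:
underlying: e-luruep-l-to-ki
1. f -> v, k -> g, s -> z, t -> d / V _ V: fires at position(s) 11: eluruepltogi
2. 0 -> a / C _ C: inserts after position(s) 7, 8: eluruepalatogi
3. o -> e, u -> i / F C0 _: fires at position(s) 3: eliruepalatogi
surface: eliruepalatogi


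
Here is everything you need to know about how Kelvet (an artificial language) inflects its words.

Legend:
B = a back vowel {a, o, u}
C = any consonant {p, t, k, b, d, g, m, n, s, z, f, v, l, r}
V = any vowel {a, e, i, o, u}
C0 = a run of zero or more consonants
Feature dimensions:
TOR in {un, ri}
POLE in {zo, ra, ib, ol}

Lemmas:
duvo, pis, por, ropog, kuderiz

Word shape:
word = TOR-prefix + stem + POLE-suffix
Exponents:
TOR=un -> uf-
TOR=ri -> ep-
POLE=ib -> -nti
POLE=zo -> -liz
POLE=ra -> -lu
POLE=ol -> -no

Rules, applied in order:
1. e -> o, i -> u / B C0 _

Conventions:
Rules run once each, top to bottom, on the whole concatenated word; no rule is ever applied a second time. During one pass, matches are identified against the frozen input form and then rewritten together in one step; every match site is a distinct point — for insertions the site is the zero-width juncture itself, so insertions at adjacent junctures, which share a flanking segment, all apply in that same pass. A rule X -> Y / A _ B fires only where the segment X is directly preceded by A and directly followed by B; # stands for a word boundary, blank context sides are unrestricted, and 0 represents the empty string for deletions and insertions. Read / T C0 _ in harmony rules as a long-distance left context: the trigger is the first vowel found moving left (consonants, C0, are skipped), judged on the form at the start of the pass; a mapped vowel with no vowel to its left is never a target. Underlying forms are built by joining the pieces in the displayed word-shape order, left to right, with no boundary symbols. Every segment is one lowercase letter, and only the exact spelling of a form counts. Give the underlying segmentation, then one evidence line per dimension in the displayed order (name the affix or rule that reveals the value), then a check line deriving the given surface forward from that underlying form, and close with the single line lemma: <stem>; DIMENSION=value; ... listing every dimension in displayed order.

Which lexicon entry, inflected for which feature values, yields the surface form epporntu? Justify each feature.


underlying: ep-por-nti
TOR=ri - signalled by the affix ep-
POLE=ib - signalled by the affix -nti
check: eppornti -> epporntu
lemma: por; TOR=ri; POLE=ib


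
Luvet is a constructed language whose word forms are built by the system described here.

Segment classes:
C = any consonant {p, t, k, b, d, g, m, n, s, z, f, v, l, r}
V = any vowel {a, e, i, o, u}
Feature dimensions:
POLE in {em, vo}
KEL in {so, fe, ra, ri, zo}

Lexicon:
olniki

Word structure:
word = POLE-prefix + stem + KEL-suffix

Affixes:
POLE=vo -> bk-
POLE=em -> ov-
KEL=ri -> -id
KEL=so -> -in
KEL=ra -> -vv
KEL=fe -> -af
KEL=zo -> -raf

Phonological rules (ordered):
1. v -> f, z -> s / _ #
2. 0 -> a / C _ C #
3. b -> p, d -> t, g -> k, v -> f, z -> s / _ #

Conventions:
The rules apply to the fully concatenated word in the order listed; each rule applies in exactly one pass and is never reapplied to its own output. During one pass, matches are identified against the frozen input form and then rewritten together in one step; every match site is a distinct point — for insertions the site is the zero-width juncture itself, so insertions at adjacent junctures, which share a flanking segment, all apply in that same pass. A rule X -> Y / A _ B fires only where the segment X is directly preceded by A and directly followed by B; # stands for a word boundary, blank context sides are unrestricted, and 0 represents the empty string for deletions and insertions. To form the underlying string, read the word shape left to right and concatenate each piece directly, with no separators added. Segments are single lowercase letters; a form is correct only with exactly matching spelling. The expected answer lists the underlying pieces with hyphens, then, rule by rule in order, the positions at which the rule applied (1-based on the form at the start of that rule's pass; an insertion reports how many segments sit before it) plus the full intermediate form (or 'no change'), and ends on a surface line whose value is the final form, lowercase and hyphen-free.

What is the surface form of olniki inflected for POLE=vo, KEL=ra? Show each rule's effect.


underlying: bk-olniki-vv
1. v -> f, z -> s / _ #: fires at position(s) 10: bkolnikivf
2. 0 -> a / C _ C #: inserts after position(s) 9: bkolnikivaf
3. b -> p, d -> t, g -> k, v -> f, z -> s / _ #: no change
surface: bkolnikivaf


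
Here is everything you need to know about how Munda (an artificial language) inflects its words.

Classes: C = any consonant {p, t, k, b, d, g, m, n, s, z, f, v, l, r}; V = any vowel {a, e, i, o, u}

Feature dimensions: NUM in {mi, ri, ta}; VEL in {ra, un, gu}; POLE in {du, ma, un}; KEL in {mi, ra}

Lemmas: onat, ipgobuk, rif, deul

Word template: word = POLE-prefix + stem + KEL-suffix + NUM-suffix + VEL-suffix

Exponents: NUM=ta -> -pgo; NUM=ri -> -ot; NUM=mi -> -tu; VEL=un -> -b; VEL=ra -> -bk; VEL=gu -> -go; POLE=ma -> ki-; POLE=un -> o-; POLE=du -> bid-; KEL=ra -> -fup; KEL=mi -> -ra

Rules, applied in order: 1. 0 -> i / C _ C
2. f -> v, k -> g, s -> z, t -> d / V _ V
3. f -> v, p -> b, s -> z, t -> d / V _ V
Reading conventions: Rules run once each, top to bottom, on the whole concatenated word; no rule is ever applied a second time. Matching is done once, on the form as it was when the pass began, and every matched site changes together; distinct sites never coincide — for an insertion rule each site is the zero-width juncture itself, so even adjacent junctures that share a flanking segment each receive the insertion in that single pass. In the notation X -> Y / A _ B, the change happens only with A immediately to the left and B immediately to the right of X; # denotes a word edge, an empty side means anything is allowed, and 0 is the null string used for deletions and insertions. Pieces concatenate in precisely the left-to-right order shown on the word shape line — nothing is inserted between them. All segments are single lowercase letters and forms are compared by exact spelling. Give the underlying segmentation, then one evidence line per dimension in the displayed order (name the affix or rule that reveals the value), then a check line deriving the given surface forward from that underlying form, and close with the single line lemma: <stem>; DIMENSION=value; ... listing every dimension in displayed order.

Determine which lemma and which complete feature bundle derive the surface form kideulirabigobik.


underlying: ki-deul-ra-pgo-bk
NUM=ta - signalled by the affix -pgo
VEL=ra - signalled by the affix -bk
POLE=ma - signalled by the affix ki-
KEL=mi - signalled by the affix -ra
check: kideulrapgobk -> kideulirapigobik -> kideulirapigobik -> kideulirabigobik
lemma: deul; NUM=ta; VEL=ra; POLE=ma; KEL=mi


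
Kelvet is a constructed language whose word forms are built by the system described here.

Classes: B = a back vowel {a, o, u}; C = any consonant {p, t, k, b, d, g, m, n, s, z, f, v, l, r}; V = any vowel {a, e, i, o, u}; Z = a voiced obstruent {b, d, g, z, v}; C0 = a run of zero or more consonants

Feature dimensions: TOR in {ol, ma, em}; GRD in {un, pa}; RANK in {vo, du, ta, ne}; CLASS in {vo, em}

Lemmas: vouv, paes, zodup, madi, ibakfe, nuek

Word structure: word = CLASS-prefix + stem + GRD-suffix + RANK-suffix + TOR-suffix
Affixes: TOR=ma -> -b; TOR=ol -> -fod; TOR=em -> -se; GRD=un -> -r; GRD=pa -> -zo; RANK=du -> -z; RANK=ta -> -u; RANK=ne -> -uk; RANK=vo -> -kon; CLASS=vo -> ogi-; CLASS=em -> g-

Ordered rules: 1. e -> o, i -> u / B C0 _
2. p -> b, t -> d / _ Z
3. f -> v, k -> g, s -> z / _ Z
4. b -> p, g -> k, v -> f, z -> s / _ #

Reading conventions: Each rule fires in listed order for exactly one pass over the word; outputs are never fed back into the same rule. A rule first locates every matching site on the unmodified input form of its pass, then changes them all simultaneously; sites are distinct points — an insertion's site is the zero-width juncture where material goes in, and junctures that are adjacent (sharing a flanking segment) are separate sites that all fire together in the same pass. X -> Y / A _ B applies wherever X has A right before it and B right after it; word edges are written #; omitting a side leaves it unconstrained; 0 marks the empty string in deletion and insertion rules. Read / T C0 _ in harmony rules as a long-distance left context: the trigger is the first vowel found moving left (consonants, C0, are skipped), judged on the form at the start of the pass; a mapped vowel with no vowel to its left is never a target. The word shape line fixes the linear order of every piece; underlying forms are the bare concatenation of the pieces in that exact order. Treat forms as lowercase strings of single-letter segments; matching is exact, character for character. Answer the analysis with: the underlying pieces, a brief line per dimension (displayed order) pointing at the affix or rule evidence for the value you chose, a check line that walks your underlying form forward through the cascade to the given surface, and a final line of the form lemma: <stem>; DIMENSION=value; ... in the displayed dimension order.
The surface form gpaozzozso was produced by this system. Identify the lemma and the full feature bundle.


underlying: g-paes-zo-z-se
TOR=em - signalled by the affix -se
GRD=pa - signalled by the affix -zo
RANK=du - signalled by the affix -z
CLASS=em - signalled by the affix g-
check: gpaeszozse -> gpaoszozso -> gpaoszozso -> gpaozzozso -> gpaozzozso
lemma: paes; TOR=em; GRD=pa; RANK=du; CLASS=em


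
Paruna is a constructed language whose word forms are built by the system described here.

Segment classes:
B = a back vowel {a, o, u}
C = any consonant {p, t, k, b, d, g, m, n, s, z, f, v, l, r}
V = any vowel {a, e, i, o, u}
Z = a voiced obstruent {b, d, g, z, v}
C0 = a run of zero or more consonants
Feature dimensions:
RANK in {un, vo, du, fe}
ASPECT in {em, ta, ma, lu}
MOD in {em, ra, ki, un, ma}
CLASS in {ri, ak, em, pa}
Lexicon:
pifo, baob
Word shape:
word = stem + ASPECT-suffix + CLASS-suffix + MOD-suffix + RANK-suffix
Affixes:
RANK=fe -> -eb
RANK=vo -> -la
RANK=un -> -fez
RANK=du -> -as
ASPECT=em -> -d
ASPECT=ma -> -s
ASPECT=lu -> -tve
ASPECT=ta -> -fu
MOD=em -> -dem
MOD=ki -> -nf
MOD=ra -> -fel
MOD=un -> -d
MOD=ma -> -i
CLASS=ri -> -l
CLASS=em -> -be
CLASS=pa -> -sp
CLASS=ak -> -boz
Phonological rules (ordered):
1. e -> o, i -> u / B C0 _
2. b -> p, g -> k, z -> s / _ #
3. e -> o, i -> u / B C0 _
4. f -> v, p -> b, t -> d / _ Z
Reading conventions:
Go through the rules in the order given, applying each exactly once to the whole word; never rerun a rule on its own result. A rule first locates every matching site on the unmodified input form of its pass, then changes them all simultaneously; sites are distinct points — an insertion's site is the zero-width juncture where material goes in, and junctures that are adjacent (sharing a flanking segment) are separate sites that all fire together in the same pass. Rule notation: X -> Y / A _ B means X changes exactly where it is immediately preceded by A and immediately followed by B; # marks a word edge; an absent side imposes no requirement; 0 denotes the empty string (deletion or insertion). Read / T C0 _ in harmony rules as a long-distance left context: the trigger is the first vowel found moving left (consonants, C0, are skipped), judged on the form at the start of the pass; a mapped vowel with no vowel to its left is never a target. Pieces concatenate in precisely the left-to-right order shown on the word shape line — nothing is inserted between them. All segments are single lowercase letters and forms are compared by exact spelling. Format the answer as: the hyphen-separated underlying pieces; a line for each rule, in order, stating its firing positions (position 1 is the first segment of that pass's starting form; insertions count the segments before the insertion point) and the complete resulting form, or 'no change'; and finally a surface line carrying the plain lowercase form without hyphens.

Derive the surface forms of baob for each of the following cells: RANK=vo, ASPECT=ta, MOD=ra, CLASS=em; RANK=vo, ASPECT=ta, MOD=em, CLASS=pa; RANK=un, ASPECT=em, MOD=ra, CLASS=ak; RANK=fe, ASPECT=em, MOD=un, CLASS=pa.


cell RANK=vo, ASPECT=ta, MOD=ra, CLASS=em:
underlying: baob-fu-be-fel-la
1. e -> o, i -> u / B C0 _: fires at position(s) 8: baobfubofella
2. b -> p, g -> k, z -> s / _ #: no change
3. e -> o, i -> u / B C0 _: fires at position(s) 10: baobfubofolla
4. f -> v, p -> b, t -> d / _ Z: no change
surface: baobfubofolla

cell RANK=vo, ASPECT=ta, MOD=em, CLASS=pa:
underlying: baob-fu-sp-dem-la
1. e -> o, i -> u / B C0 _: fires at position(s) 10: baobfuspdomla
2. b -> p, g -> k, z -> s / _ #: no change
3. e -> o, i -> u / B C0 _: no change
4. f -> v, p -> b, t -> d / _ Z: fires at position(s) 8: baobfusbdomla
surface: baobfusbdomla

cell RANK=un, ASPECT=em, MOD=ra, CLASS=ak:
underlying: baob-d-boz-fel-fez
1. e -> o, i -> u / B C0 _: fires at position(s) 10: baobdbozfolfez
2. b -> p, g -> k, z -> s / _ #: fires at position(s) 14: baobdbozfolfes
3. e -> o, i -> u / B C0 _: fires at position(s) 13: baobdbozfolfos
4. f -> v, p -> b, t -> d / _ Z: no change
surface: baobdbozfolfos

cell RANK=fe, ASPECT=em, MOD=un, CLASS=pa:
underlying: baob-d-sp-d-eb
1. e -> o, i -> u / B C0 _: fires at position(s) 9: baobdspdob
2. b -> p, g -> k, z -> s / _ #: fires at position(s) 10: baobdspdop
3. e -> o, i -> u / B C0 _: no change
4. f -> v, p -> b, t -> d / _ Z: fires at position(s) 7: baobdsbdop
surface: baobdsbdop


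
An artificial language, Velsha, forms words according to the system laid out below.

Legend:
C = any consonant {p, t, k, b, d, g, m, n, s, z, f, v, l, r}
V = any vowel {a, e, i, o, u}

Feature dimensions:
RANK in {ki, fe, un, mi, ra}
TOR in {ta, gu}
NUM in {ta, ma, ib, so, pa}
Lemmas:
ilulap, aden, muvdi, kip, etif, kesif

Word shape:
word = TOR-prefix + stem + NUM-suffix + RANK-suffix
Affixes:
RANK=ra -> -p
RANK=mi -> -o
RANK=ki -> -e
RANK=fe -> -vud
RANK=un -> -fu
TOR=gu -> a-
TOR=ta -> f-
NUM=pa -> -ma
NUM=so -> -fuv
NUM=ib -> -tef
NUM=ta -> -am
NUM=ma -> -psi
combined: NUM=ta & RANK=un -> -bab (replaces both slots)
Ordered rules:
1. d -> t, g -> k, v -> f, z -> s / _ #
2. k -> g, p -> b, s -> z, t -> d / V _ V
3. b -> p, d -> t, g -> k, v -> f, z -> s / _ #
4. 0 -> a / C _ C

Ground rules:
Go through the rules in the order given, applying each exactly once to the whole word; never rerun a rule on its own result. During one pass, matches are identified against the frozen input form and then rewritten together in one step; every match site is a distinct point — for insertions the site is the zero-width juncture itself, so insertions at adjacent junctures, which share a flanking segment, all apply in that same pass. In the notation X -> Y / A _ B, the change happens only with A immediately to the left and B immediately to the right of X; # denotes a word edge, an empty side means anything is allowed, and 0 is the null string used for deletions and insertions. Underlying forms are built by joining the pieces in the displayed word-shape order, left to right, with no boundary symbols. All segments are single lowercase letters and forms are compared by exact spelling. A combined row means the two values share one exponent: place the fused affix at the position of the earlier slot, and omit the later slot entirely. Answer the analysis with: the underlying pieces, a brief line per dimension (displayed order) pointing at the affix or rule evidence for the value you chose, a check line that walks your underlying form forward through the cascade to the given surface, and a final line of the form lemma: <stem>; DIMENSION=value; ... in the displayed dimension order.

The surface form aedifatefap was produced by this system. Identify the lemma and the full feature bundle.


underlying: a-etif-tef-p
RANK=ra - signalled by the affix -p
TOR=gu - signalled by the affix a-
NUM=ib - signalled by the affix -tef
check: aetiftefp -> aetiftefp -> aediftefp -> aediftefp -> aedifatefap
lemma: etif; RANK=ra; TOR=gu; NUM=ib


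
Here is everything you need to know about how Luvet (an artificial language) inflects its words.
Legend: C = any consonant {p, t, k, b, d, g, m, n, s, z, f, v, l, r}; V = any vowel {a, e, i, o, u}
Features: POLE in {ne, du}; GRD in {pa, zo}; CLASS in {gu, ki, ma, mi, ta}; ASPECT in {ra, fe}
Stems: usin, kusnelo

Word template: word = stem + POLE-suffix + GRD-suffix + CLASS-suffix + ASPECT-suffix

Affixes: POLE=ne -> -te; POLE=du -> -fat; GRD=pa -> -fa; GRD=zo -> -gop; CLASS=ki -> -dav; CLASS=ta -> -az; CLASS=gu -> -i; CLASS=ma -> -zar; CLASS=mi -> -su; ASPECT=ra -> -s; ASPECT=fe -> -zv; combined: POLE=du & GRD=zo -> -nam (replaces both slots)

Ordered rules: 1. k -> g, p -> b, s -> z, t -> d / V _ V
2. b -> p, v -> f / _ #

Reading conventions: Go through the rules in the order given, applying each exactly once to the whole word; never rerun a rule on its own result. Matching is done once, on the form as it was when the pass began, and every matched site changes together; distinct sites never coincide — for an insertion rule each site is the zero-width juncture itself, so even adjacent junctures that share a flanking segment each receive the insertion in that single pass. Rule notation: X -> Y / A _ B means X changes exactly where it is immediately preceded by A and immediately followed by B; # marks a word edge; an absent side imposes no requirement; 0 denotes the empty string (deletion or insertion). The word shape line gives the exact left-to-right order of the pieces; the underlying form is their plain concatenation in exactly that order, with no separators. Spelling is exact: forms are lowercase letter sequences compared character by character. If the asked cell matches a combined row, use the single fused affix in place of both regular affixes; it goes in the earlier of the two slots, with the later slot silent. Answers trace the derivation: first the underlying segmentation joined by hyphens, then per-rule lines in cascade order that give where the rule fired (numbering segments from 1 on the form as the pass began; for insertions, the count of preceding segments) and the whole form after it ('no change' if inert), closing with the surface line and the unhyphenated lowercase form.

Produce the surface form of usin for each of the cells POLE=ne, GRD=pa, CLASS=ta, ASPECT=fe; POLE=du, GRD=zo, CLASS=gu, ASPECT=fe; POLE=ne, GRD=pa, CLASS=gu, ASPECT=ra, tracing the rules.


cell POLE=ne, GRD=pa, CLASS=ta, ASPECT=fe:
underlying: usin-te-fa-az-zv
1. k -> g, p -> b, s -> z, t -> d / V _ V: fires at position(s) 2: uzintefaazzv
2. b -> p, v -> f / _ #: fires at position(s) 12: uzintefaazzf
surface: uzintefaazzf

cell POLE=du, GRD=zo, CLASS=gu, ASPECT=fe:
underlying: usin-nam-i-zv
1. k -> g, p -> b, s -> z, t -> d / V _ V: fires at position(s) 2: uzinnamizv
2. b -> p, v -> f / _ #: fires at position(s) 10: uzinnamizf
surface: uzinnamizf

cell POLE=ne, GRD=pa, CLASS=gu, ASPECT=ra:
underlying: usin-te-fa-i-s
1. k -> g, p -> b, s -> z, t -> d / V _ V: fires at position(s) 2: uzintefais
2. b -> p, v -> f / _ #: no change
surface: uzintefais


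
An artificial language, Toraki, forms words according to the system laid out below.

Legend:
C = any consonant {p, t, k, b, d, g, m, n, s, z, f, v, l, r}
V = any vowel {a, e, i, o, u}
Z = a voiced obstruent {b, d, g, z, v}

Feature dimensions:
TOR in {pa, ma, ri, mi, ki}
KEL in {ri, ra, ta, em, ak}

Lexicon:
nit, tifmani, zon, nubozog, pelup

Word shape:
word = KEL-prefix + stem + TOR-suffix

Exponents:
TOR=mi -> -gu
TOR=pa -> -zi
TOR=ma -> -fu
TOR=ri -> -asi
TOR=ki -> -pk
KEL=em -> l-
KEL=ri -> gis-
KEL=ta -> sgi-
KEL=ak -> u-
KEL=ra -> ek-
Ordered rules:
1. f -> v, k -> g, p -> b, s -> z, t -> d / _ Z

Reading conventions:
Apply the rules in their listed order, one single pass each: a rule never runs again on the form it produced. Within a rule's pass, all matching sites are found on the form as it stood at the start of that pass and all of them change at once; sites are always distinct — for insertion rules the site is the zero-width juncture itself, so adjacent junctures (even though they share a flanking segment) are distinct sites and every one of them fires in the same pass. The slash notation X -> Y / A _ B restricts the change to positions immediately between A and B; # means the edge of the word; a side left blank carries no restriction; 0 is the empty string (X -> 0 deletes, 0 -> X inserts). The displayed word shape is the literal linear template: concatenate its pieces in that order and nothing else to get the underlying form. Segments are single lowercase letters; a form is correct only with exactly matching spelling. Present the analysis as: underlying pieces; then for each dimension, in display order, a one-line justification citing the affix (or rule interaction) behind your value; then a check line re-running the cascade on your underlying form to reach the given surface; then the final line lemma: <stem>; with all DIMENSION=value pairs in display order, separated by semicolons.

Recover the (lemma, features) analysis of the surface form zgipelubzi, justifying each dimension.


underlying: sgi-pelup-zi
TOR=pa - signalled by the affix -zi
KEL=ta - signalled by the affix sgi-
check: sgipelupzi -> zgipelubzi
lemma: pelup; TOR=pa; KEL=ta


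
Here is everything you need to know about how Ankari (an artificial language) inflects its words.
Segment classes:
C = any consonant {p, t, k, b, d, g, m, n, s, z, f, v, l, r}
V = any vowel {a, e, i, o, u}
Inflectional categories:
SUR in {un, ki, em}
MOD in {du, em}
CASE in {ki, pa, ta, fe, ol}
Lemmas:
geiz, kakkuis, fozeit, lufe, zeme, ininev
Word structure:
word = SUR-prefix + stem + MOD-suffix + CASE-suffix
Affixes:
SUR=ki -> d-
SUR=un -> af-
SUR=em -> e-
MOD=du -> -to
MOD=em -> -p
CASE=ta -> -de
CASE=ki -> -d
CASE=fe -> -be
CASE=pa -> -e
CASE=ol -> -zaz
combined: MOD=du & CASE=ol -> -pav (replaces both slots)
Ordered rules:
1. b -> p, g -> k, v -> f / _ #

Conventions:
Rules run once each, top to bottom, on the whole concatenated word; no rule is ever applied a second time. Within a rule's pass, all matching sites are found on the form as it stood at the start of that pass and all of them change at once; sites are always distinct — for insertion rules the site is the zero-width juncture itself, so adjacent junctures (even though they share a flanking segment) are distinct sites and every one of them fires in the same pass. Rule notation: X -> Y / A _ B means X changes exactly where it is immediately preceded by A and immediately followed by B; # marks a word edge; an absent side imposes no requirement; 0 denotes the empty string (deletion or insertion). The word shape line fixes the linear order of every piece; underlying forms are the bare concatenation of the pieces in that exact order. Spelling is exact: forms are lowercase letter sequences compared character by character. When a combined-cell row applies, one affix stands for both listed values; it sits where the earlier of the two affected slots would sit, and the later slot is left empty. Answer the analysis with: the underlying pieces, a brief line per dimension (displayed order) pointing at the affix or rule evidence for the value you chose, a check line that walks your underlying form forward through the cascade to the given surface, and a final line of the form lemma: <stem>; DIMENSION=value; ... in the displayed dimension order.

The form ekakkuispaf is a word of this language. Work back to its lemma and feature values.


underlying: e-kakkuis-pav
SUR=em - signalled by the affix e-
MOD=du - signalled by the combined affix row
CASE=ol - signalled by the combined affix row
check: ekakkuispav -> ekakkuispaf
lemma: kakkuis; SUR=em; MOD=du; CASE=ol


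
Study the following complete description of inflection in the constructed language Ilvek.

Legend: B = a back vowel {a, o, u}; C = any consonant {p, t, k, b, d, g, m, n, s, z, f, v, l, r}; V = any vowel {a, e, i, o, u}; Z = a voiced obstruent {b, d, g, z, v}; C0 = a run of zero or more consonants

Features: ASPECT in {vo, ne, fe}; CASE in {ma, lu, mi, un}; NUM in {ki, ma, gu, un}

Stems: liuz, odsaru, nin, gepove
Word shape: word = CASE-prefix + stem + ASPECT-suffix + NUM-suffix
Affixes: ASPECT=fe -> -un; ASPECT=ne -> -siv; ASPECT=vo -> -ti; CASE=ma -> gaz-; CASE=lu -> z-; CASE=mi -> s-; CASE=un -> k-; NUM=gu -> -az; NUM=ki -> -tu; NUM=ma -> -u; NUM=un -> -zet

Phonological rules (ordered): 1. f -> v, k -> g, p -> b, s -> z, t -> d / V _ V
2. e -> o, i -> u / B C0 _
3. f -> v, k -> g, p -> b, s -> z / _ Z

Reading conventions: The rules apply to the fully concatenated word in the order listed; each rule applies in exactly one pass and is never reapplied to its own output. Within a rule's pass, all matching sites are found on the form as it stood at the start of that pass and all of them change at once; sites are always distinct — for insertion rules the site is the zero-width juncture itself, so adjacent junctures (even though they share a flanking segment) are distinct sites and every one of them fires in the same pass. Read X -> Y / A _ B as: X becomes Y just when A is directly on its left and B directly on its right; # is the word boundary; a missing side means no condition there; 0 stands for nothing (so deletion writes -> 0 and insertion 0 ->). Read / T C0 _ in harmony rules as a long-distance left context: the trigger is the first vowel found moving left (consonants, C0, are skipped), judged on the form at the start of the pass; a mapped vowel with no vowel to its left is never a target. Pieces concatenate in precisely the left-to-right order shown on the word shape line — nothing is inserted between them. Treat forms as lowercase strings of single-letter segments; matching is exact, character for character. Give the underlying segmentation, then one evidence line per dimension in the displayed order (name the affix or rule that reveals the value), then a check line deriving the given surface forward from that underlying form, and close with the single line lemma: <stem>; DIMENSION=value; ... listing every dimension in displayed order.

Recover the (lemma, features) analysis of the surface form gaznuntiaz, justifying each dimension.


underlying: gaz-nin-ti-az
ASPECT=vo - signalled by the affix -ti
CASE=ma - signalled by the affix gaz-
NUM=gu - signalled by the affix -az
check: gaznintiaz -> gaznintiaz -> gaznuntiaz -> gaznuntiaz
lemma: nin; ASPECT=vo; CASE=ma; NUM=gu


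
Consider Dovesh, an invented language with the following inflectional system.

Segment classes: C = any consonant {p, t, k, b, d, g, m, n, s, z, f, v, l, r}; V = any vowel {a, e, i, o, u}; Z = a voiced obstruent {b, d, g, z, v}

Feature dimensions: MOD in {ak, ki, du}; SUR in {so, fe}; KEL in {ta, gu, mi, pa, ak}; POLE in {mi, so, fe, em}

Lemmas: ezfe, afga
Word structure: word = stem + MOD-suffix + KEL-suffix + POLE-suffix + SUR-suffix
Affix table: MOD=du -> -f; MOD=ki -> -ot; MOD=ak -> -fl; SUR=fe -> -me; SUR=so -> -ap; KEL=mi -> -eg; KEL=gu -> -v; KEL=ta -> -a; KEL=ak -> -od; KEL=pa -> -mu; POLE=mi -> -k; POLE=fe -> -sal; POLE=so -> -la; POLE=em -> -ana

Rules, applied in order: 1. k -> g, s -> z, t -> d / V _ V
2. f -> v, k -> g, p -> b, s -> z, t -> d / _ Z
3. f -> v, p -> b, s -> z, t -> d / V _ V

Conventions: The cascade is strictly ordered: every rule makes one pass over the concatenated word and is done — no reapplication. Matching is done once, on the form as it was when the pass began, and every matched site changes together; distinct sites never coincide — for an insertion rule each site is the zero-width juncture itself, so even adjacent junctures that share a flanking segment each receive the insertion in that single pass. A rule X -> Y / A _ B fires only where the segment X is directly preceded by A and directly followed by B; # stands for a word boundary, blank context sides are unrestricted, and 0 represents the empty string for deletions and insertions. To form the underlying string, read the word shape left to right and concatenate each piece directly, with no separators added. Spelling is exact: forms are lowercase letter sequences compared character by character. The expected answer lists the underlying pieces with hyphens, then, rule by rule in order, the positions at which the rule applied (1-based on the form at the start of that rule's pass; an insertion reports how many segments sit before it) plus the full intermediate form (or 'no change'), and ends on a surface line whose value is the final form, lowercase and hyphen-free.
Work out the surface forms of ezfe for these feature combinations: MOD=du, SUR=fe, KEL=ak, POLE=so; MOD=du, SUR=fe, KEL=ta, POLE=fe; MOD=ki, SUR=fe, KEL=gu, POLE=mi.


cell MOD=du, SUR=fe, KEL=ak, POLE=so:
underlying: ezfe-f-od-la-me
1. k -> g, s -> z, t -> d / V _ V: no change
2. f -> v, k -> g, p -> b, s -> z, t -> d / _ Z: no change
3. f -> v, p -> b, s -> z, t -> d / V _ V: fires at position(s) 5: ezfevodlame
surface: ezfevodlame

cell MOD=du, SUR=fe, KEL=ta, POLE=fe:
underlying: ezfe-f-a-sal-me
1. k -> g, s -> z, t -> d / V _ V: fires at position(s) 7: ezfefazalme
2. f -> v, k -> g, p -> b, s -> z, t -> d / _ Z: no change
3. f -> v, p -> b, s -> z, t -> d / V _ V: fires at position(s) 5: ezfevazalme
surface: ezfevazalme

cell MOD=ki, SUR=fe, KEL=gu, POLE=mi:
underlying: ezfe-ot-v-k-me
1. k -> g, s -> z, t -> d / V _ V: no change
2. f -> v, k -> g, p -> b, s -> z, t -> d / _ Z: fires at position(s) 6: ezfeodvkme
3. f -> v, p -> b, s -> z, t -> d / V _ V: no change
surface: ezfeodvkme


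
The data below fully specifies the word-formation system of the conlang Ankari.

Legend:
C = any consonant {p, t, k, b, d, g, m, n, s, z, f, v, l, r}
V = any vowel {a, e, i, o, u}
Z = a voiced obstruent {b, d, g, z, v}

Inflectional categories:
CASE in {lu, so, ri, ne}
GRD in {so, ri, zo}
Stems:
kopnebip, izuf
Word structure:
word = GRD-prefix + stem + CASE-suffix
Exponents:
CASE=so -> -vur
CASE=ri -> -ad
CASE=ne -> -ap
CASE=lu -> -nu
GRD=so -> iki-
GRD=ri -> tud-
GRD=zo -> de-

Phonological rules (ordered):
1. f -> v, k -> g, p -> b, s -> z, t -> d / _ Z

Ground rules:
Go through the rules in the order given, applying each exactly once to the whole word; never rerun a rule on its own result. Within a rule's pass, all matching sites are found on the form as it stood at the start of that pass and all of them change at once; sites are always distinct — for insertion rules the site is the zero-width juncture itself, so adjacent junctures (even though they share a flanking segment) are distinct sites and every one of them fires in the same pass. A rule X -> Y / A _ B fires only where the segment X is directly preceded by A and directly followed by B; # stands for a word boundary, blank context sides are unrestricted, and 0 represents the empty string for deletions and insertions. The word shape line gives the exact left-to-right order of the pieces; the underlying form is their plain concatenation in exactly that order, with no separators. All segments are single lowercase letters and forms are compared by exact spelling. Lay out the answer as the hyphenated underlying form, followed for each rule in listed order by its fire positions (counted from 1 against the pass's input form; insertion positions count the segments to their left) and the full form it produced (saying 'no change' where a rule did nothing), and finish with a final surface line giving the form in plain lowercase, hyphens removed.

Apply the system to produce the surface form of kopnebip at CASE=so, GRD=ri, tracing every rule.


underlying: tud-kopnebip-vur
1. f -> v, k -> g, p -> b, s -> z, t -> d / _ Z: fires at position(s) 11: tudkopnebibvur
surface: tudkopnebibvur
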